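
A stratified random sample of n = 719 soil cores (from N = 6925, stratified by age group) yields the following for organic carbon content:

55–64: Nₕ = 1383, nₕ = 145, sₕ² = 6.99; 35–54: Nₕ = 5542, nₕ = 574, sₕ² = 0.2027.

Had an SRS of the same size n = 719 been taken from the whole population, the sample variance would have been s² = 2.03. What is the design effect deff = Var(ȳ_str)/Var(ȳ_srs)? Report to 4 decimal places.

Var(ȳ_str) = Σ Wₕ²(1−fₕ)sₕ²/nₕ with Wₕ = Nₕ/6925:
  55–64: (1383/6925)²·(1−145/1383)·6.99/145 = 0.0017211251
  35–54: (5542/6925)²·(1−574/5542)·0.2027/574 = 2.0274512 × 10^-4
  → Var(ȳ_str) = 0.0019238702.
Var(ȳ_srs) = (1 − 719/6925)·2.03/719 = 0.002530225.
deff = 0.0019238702 / 0.002530225 = 0.7604.

0.7604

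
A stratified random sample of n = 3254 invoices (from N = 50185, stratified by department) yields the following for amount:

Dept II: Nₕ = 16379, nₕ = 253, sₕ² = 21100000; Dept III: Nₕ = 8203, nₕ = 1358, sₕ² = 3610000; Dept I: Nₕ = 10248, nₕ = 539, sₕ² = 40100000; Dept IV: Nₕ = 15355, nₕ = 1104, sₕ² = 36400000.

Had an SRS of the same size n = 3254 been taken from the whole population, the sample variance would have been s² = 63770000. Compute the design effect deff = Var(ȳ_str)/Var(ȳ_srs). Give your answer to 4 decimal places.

Var(ȳ_str) = Σ Wₕ²(1−fₕ)sₕ²/nₕ with Wₕ = Nₕ/50185:
  Dept II: (16379/50185)²·(1−253/16379)·21100000/253 = 8746.3754
  Dept III: (8203/50185)²·(1−1358/8203)·3610000/1358 = 59.266017
  Dept I: (10248/50185)²·(1−539/10248)·40100000/539 = 2939.1474
  Dept IV: (15355/50185)²·(1−1104/15355)·36400000/1104 = 2864.7031
  → Var(ȳ_str) = 14609.492.
Var(ȳ_srs) = (1 − 3254/50185)·63770000/3254 = 18326.72.
deff = 14609.492 / 18326.72 = 0.7972.

0.7972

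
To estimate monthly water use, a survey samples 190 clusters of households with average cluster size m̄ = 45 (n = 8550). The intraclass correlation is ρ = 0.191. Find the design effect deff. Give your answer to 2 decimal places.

deff = 1 + (45 − 1)·0.191 = 1 + 8.404 = 9.404.

9.40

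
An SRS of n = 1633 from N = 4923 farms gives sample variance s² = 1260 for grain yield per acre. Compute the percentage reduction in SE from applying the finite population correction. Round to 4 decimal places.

f = n/N = 1633/4923 = 0.33170831.
SE_no-fpc = √(s²/n) = 0.8783997; SE_fpc = √((1−f)s²/n) = 0.71808394.
Ratio = √(1−f) = 0.81749110. Reduction = 100·(1 − 0.81749110) = 18.2509%.

18.2509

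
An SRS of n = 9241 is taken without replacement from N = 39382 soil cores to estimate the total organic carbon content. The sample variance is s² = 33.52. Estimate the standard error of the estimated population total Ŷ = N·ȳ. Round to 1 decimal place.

2075.0

Var(Ŷ) = N²·Var(ȳ) = N²·(1 − n/N)·s²/n.
f = 9241/39382 = 0.23465035; Var(ȳ) = 0.76534965·33.52/9241 = 0.0027761628.
Var(Ŷ) = 39382² · 0.0027761628 = 4.3056673 × 10^6.
SE(Ŷ) = √(4.3056673 × 10^6) = 2075.0.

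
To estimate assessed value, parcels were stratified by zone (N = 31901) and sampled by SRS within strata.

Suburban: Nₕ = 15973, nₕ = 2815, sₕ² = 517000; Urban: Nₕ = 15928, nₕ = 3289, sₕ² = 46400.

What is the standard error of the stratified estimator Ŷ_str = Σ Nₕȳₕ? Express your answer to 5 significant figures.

203570

Var(Ŷ_str) = Σₕ Nₕ²(1 − fₕ)sₕ²/nₕ.
Suburban: 15973²·(1 − 2815/15973)·517000/2815 = 3.8600108 × 10^10.
Urban: 15928²·(1 − 3289/15928)·46400/3289 = 2.8400636 × 10^9.
Sum = 4.1440172 × 10^10.
SE = √(4.1440172 × 10^10) = 203570.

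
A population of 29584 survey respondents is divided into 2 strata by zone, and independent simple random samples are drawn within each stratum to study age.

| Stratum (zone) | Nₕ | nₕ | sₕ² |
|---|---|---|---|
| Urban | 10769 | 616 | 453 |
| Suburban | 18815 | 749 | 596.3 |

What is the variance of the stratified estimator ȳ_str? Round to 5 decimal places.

0.40107

Var(ȳ_str) = Σₕ Wₕ²(1 − fₕ)sₕ²/nₕ with Wₕ = Nₕ/N, N = 29584.
Urban: Wₕ = 0.36401433; term = 0.36401433²·(1 − 0.05720123)·453/616 = 0.091869947.
Suburban: Wₕ = 0.63598567; term = 0.63598567²·(1 − 0.03980866)·596.3/749 = 0.30919711.
Sum = 0.40106706.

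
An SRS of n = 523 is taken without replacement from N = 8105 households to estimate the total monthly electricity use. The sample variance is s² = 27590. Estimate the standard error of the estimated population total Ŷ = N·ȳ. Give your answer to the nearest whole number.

56937

Var(Ŷ) = N²·Var(ȳ) = N²·(1 − n/N)·s²/n.
f = 523/8105 = 0.06452807; Var(ȳ) = 0.93547193·27590/523 = 49.349275.
Var(Ŷ) = 8105² · 49.349275 = 3.2418045 × 10^9.
SE(Ŷ) = √(3.2418045 × 10^9) = 56937.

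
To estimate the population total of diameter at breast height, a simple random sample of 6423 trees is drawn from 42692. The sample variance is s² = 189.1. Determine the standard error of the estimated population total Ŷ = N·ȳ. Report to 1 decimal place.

Var(Ŷ) = N²·Var(ȳ) = N²·(1 − n/N)·s²/n.
f = 6423/42692 = 0.15044973; Var(ȳ) = 0.84955027·189.1/6423 = 0.02501167.
Var(Ŷ) = 42692² · 0.02501167 = 4.5586441 × 10^7.
SE(Ŷ) = √(4.5586441 × 10^7) = 6751.8.

6751.8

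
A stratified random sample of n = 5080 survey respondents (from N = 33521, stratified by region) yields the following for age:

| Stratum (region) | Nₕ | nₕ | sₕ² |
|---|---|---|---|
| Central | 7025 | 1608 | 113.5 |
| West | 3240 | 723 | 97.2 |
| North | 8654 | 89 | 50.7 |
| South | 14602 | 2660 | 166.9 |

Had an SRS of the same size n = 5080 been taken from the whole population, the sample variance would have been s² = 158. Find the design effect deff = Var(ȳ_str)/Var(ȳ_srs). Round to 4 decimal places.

Var(ȳ_str) = Σ Wₕ²(1−fₕ)sₕ²/nₕ with Wₕ = Nₕ/33521:
  Central: (7025/33521)²·(1−1608/7025)·113.5/1608 = 0.0023904576
  West: (3240/33521)²·(1−723/3240)·97.2/723 = 9.7571338 × 10^-4
  North: (8654/33521)²·(1−89/8654)·50.7/89 = 0.037577534
  South: (14602/33521)²·(1−2660/14602)·166.9/2660 = 0.0097371123
  → Var(ȳ_str) = 0.050680817.
Var(ȳ_srs) = (1 − 5080/33521)·158/5080 = 0.026388899.
deff = 0.050680817 / 0.026388899 = 1.9205.

1.9205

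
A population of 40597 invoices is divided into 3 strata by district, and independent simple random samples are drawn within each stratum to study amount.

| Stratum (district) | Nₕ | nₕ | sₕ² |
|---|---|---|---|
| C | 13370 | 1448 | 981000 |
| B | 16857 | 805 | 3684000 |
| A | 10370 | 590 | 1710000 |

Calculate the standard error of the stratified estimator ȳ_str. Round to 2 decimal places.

Var(ȳ_str) = Σₕ Wₕ²(1 − fₕ)sₕ²/nₕ with Wₕ = Nₕ/N, N = 40597.
C: Wₕ = 0.32933468; term = 0.32933468²·(1 − 0.10830217)·981000/1448 = 65.522896.
B: Wₕ = 0.41522773; term = 0.41522773²·(1 − 0.04775464)·3684000/805 = 751.3552.
A: Wₕ = 0.25543759; term = 0.25543759²·(1 − 0.05689489)·1710000/590 = 178.35029.
Sum = 995.22839.
SE = √(995.22839) = 31.55.

31.55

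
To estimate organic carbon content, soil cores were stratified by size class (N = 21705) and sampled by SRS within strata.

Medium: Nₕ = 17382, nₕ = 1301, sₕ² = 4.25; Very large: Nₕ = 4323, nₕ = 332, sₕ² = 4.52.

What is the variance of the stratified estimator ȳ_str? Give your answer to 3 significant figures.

Var(ȳ_str) = Σₕ Wₕ²(1 − fₕ)sₕ²/nₕ with Wₕ = Nₕ/N, N = 21705.
Medium: Wₕ = 0.80082930; term = 0.80082930²·(1 − 0.07484754)·4.25/1301 = 0.0019382279.
Very large: Wₕ = 0.19917070; term = 0.19917070²·(1 − 0.07679852)·4.52/332 = 4.9859479 × 10^-4.
Sum = 0.0024368227.

0.00244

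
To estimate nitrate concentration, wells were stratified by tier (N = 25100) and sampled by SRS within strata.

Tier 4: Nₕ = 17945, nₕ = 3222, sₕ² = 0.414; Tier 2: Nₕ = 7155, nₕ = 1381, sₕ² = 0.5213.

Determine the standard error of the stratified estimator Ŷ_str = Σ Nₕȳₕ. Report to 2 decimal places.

Var(Ŷ_str) = Σₕ Nₕ²(1 − fₕ)sₕ²/nₕ.
Tier 4: 17945²·(1 − 3222/17945)·0.414/3222 = 33948.03.
Tier 2: 7155²·(1 − 1381/7155)·0.5213/1381 = 15594.824.
Sum = 49542.854.
SE = √(49542.854) = 222.58.

222.58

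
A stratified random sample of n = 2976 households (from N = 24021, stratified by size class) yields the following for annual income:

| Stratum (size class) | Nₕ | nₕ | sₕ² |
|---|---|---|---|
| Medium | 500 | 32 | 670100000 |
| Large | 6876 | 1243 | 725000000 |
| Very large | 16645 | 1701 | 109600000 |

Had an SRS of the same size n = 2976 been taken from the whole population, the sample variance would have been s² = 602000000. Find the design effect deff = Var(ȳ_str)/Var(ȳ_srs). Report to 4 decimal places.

Var(ȳ_str) = Σ Wₕ²(1−fₕ)sₕ²/nₕ with Wₕ = Nₕ/24021:
  Medium: (500/24021)²·(1−32/500)·670100000/32 = 8492.2609
  Large: (6876/24021)²·(1−1243/6876)·725000000/1243 = 39152.575
  Very large: (16645/24021)²·(1−1701/16645)·109600000/1701 = 27776.322
  → Var(ȳ_str) = 75421.158.
Var(ȳ_srs) = (1 − 2976/24021)·602000000/2976 = 177223.54.
deff = 75421.158 / 177223.54 = 0.4256.

0.4256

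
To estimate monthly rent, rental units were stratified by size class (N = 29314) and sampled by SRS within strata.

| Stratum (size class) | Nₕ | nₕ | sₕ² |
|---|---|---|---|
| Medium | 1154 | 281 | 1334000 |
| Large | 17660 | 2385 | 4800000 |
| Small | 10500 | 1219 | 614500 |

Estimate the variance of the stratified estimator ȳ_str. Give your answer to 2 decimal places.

Var(ȳ_str) = Σₕ Wₕ²(1 − fₕ)sₕ²/nₕ with Wₕ = Nₕ/N, N = 29314.
Medium: Wₕ = 0.03936686; term = 0.03936686²·(1 − 0.24350087)·1334000/281 = 5.5656949.
Large: Wₕ = 0.60244252; term = 0.60244252²·(1 − 0.13505096)·4800000/2385 = 631.7927.
Small: Wₕ = 0.35819063; term = 0.35819063²·(1 − 0.11609524)·614500/1219 = 57.16788.
Sum = 694.52627.

694.53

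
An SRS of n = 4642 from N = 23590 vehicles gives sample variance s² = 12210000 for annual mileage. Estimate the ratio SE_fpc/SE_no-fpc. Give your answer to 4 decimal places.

f = n/N = 4642/23590 = 0.19677830.
SE_no-fpc = √(s²/n) = 51.28676; SE_fpc = √((1−f)s²/n) = 45.964547.
Ratio = √(1−f) = 0.89622637.

0.8962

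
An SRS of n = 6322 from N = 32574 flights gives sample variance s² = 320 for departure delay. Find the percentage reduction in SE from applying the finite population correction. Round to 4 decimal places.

10.2270

f = n/N = 6322/32574 = 0.19408117.
SE_no-fpc = √(s²/n) = 0.22498198; SE_fpc = √((1−f)s²/n) = 0.20197304.
Ratio = √(1−f) = 0.89772982. Reduction = 100·(1 − 0.89772982) = 10.2270%.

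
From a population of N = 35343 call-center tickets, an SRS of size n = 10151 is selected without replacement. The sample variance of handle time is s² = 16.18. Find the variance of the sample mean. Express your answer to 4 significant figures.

0.001136

Under SRS without replacement, Var(ȳ) = (1 − f)·s²/n with f = n/N = 10151/35343 = 0.28721388.
Var(ȳ) = (1 − 0.28721388)·16.18/10151 = 0.71278612·0.0015939316 = 0.0011361324.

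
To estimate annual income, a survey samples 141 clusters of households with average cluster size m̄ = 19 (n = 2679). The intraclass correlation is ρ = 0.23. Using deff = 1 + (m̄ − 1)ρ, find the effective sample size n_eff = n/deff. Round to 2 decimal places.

deff = 1 + (19 − 1)·0.23 = 1 + 4.14 = 5.14.
n_eff = 2679 / 5.14 = 521.21.

521.21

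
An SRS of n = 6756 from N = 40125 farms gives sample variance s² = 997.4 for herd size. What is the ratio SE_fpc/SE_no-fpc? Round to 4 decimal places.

0.9119

f = n/N = 6756/40125 = 0.16837383.
SE_no-fpc = √(s²/n) = 0.38422875; SE_fpc = √((1−f)s²/n) = 0.3503918.
Ratio = √(1−f) = 0.91193540.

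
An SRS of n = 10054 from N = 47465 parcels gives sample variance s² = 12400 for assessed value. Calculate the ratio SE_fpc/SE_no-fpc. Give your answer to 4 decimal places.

0.8878

f = n/N = 10054/47465 = 0.21181924.
SE_no-fpc = √(s²/n) = 1.1105584; SE_fpc = √((1−f)s²/n) = 0.9859487.
Ratio = √(1−f) = 0.88779545.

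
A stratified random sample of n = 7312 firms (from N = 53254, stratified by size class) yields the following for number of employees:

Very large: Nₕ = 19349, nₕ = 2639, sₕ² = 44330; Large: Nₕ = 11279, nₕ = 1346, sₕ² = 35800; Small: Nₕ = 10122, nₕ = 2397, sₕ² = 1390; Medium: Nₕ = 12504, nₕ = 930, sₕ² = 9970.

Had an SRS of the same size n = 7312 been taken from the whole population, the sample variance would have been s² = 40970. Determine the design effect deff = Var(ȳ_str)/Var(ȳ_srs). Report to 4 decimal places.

0.7300

Var(ȳ_str) = Σ Wₕ²(1−fₕ)sₕ²/nₕ with Wₕ = Nₕ/53254:
  Very large: (19349/53254)²·(1−2639/19349)·44330/2639 = 1.9150885
  Large: (11279/53254)²·(1−1346/11279)·35800/1346 = 1.050714
  Small: (10122/53254)²·(1−2397/10122)·1390/2397 = 0.015988478
  Medium: (12504/53254)²·(1−930/12504)·9970/930 = 0.54706658
  → Var(ȳ_str) = 3.5288576.
Var(ȳ_srs) = (1 − 7312/53254)·40970/7312 = 4.8337863.
deff = 3.5288576 / 4.8337863 = 0.7300.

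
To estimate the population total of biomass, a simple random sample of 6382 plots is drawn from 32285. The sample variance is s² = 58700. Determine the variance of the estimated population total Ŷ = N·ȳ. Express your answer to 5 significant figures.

Var(Ŷ) = N²·Var(ȳ) = N²·(1 − n/N)·s²/n.
f = 6382/32285 = 0.19767694; Var(ȳ) = 0.80232306·58700/6382 = 7.3795618.
Var(Ŷ) = 32285² · 7.3795618 = 7.6918739 × 10^9.

7.6919 × 10^9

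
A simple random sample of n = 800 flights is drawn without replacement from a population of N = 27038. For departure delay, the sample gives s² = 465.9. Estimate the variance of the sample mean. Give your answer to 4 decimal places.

0.5651

Under SRS without replacement, Var(ȳ) = (1 − f)·s²/n with f = n/N = 800/27038 = 0.02958799.
Var(ȳ) = (1 − 0.02958799)·465.9/800 = 0.97041201·0.582375 = 0.5651437.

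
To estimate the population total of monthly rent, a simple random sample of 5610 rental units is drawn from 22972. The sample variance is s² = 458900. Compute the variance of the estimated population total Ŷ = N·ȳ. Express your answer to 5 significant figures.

Var(Ŷ) = N²·Var(ȳ) = N²·(1 − n/N)·s²/n.
f = 5610/22972 = 0.24421034; Var(ȳ) = 0.75578966·458900/5610 = 61.823863.
Var(Ŷ) = 22972² · 61.823863 = 3.2625243 × 10^10.

3.2625 × 10^10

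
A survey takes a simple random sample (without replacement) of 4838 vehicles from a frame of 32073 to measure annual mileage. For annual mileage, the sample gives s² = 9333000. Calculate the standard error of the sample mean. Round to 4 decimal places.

40.4736

Under SRS without replacement, Var(ȳ) = (1 − f)·s²/n with f = n/N = 4838/32073 = 0.15084339.
Var(ȳ) = (1 − 0.15084339)·9333000/4838 = 0.84915661·1929.1029 = 1638.1105.
SE(ȳ) = √(1638.1105) = 40.4736.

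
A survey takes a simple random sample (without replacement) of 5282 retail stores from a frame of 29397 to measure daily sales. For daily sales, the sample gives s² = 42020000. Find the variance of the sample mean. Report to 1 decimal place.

6525.9

Under SRS without replacement, Var(ȳ) = (1 − f)·s²/n with f = n/N = 5282/29397 = 0.17967820.
Var(ȳ) = (1 − 0.17967820)·42020000/5282 = 0.82032180·7955.32 = 6525.9224.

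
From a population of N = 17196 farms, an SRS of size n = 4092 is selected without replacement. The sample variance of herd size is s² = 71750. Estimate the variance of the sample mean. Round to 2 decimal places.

Under SRS without replacement, Var(ȳ) = (1 − f)·s²/n with f = n/N = 4092/17196 = 0.23796232.
Var(ȳ) = (1 − 0.23796232)·71750/4092 = 0.76203768·17.534213 = 13.361731.

13.36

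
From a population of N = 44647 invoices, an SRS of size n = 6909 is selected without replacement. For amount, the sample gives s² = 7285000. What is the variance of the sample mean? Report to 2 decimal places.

Under SRS without replacement, Var(ȳ) = (1 − f)·s²/n with f = n/N = 6909/44647 = 0.15474724.
Var(ȳ) = (1 − 0.15474724)·7285000/6909 = 0.84525276·1054.4218 = 891.25291.

891.25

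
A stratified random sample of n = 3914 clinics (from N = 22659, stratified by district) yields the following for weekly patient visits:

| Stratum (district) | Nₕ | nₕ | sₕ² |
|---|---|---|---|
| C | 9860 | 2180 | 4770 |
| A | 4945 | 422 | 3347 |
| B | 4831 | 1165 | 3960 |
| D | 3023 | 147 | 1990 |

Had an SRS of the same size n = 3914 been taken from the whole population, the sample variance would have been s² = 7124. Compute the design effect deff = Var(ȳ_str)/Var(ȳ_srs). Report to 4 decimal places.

0.6739

Var(ȳ_str) = Σ Wₕ²(1−fₕ)sₕ²/nₕ with Wₕ = Nₕ/22659:
  C: (9860/22659)²·(1−2180/9860)·4770/2180 = 0.32271455
  A: (4945/22659)²·(1−422/4945)·3347/422 = 0.34550526
  B: (4831/22659)²·(1−1165/4831)·3960/1165 = 0.1172512
  D: (3023/22659)²·(1−147/3023)·1990/147 = 0.22923519
  → Var(ȳ_str) = 1.0147062.
Var(ȳ_srs) = (1 − 3914/22659)·7124/3914 = 1.5057324.
deff = 1.0147062 / 1.5057324 = 0.6739.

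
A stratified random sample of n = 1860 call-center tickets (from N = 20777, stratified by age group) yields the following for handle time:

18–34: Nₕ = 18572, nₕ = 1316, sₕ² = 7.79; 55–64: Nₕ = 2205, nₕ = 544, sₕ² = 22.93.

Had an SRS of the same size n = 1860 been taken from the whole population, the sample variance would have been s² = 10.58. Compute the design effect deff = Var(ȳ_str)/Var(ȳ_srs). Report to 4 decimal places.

0.9176

Var(ȳ_str) = Σ Wₕ²(1−fₕ)sₕ²/nₕ with Wₕ = Nₕ/20777:
  18–34: (18572/20777)²·(1−1316/18572)·7.79/1316 = 0.0043945529
  55–64: (2205/20777)²·(1−544/2205)·22.93/544 = 3.5761663 × 10^-4
  → Var(ȳ_str) = 0.0047521695.
Var(ȳ_srs) = (1 − 1860/20777)·10.58/1860 = 0.0051789551.
deff = 0.0047521695 / 0.0051789551 = 0.9176.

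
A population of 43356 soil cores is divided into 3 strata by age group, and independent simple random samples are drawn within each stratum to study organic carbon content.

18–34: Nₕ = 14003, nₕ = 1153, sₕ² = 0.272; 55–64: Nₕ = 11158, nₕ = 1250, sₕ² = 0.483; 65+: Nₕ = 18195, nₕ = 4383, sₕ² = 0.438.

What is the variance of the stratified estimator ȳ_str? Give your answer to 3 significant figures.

5.87 × 10^-5

Var(ȳ_str) = Σₕ Wₕ²(1 − fₕ)sₕ²/nₕ with Wₕ = Nₕ/N, N = 43356.
18–34: Wₕ = 0.32297721; term = 0.32297721²·(1 − 0.08233950)·0.272/1153 = 2.2582156 × 10^-5.
55–64: Wₕ = 0.25735769; term = 0.25735769²·(1 − 0.11202725)·0.483/1250 = 2.2725375 × 10^-5.
65+: Wₕ = 0.41966510; term = 0.41966510²·(1 − 0.24089035)·0.438/4383 = 1.3360197 × 10^-5.
Sum = 5.8667728 × 10^-5.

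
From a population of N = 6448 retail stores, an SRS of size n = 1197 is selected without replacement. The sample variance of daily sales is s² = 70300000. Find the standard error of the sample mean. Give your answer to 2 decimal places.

Under SRS without replacement, Var(ȳ) = (1 − f)·s²/n with f = n/N = 1197/6448 = 0.18563896.
Var(ȳ) = (1 − 0.18563896)·70300000/1197 = 0.81436104·58730.159 = 47827.553.
SE(ȳ) = √(47827.553) = 218.70.

218.70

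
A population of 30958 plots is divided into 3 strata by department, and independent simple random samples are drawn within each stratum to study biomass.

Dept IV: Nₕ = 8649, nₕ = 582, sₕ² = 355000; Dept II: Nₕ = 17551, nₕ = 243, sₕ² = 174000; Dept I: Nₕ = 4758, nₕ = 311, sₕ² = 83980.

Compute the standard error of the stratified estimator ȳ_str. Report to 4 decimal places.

16.6531

Var(ȳ_str) = Σₕ Wₕ²(1 − fₕ)sₕ²/nₕ with Wₕ = Nₕ/N, N = 30958.
Dept IV: Wₕ = 0.27937851; term = 0.27937851²·(1 − 0.06729102)·355000/582 = 44.405578.
Dept II: Wₕ = 0.56692939; term = 0.56692939²·(1 − 0.01384536)·174000/243 = 226.95823.
Dept I: Wₕ = 0.15369210; term = 0.15369210²·(1 − 0.06536360)·83980/311 = 5.9615784.
Sum = 277.32539.
SE = √(277.32539) = 16.6531.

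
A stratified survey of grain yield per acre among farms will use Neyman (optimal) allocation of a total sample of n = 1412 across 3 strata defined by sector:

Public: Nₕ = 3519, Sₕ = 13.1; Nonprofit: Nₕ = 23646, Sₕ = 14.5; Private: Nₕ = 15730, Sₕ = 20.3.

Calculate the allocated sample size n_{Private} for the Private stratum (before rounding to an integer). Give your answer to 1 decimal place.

Neyman allocation: nₕ = n·NₕSₕ / Σⱼ NⱼSⱼ.
Σ NⱼSⱼ = 3519·13.1 + 23646·14.5 + 15730·20.3 = 708284.9.
n_{Private} = 1412·15730·20.3 / 708284.9 = 636.6.

636.6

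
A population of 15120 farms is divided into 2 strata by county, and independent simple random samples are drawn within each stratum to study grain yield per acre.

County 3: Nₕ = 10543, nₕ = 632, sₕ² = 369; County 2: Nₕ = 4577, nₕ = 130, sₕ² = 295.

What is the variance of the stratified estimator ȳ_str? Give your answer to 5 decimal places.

0.46890

Var(ȳ_str) = Σₕ Wₕ²(1 − fₕ)sₕ²/nₕ with Wₕ = Nₕ/N, N = 15120.
County 3: Wₕ = 0.69728836; term = 0.69728836²·(1 − 0.05994499)·369/632 = 0.2668624.
County 2: Wₕ = 0.30271164; term = 0.30271164²·(1 − 0.02840288)·295/130 = 0.20203338.
Sum = 0.46889578.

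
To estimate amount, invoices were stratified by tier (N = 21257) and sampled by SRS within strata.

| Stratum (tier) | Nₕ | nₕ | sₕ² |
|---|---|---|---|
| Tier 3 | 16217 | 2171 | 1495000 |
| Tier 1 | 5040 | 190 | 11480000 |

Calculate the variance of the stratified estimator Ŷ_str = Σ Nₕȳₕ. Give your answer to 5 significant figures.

1.6338 × 10^12

Var(Ŷ_str) = Σₕ Nₕ²(1 − fₕ)sₕ²/nₕ.
Tier 3: 16217²·(1 − 2171/16217)·1495000/2171 = 1.5685723 × 10^11.
Tier 1: 5040²·(1 − 190/5040)·11480000/190 = 1.4769322 × 10^12.
Sum = 1.6337894 × 10^12.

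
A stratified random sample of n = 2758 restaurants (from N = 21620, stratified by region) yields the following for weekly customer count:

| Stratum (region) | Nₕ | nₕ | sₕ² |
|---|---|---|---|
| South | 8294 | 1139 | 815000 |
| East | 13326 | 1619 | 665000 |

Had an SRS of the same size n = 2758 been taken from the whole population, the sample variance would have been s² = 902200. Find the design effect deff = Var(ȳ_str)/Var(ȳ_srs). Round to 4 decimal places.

Var(ȳ_str) = Σ Wₕ²(1−fₕ)sₕ²/nₕ with Wₕ = Nₕ/21620:
  South: (8294/21620)²·(1−1139/8294)·815000/1139 = 90.843985
  East: (13326/21620)²·(1−1619/13326)·665000/1619 = 137.09097
  → Var(ȳ_str) = 227.93496.
Var(ȳ_srs) = (1 − 2758/21620)·902200/2758 = 285.39122.
deff = 227.93496 / 285.39122 = 0.7987.

0.7987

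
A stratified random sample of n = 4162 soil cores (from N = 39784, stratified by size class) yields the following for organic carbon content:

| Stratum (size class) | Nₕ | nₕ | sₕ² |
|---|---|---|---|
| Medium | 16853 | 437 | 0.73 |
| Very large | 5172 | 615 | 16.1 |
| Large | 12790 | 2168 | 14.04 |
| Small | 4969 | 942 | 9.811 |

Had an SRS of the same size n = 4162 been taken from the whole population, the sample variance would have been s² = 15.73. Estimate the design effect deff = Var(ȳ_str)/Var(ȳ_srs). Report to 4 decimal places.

Var(ȳ_str) = Σ Wₕ²(1−fₕ)sₕ²/nₕ with Wₕ = Nₕ/39784:
  Medium: (16853/39784)²·(1−437/16853)·0.73/437 = 2.9199075 × 10^-4
  Very large: (5172/39784)²·(1−615/5172)·16.1/615 = 3.8982655 × 10^-4
  Large: (12790/39784)²·(1−2168/12790)·14.04/2168 = 5.5586302 × 10^-4
  Small: (4969/39784)²·(1−942/4969)·9.811/942 = 1.3167281 × 10^-4
  → Var(ȳ_str) = 0.0013693531.
Var(ȳ_srs) = (1 − 4162/39784)·15.73/4162 = 0.0033840479.
deff = 0.0013693531 / 0.0033840479 = 0.4046.

0.4046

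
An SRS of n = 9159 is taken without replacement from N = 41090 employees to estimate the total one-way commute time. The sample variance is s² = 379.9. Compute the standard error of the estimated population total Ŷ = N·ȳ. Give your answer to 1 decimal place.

7377.1

Var(Ŷ) = N²·Var(ȳ) = N²·(1 − n/N)·s²/n.
f = 9159/41090 = 0.22290095; Var(ȳ) = 0.77709905·379.9/9159 = 0.032232769.
Var(Ŷ) = 41090² · 0.032232769 = 5.4421424 × 10^7.
SE(Ŷ) = √(5.4421424 × 10^7) = 7377.1.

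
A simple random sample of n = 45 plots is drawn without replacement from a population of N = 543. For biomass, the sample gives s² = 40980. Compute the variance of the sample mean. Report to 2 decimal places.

Under SRS without replacement, Var(ȳ) = (1 − f)·s²/n with f = n/N = 45/543 = 0.08287293.
Var(ȳ) = (1 − 0.08287293)·40980/45 = 0.91712707·910.66667 = 835.19705.

835.20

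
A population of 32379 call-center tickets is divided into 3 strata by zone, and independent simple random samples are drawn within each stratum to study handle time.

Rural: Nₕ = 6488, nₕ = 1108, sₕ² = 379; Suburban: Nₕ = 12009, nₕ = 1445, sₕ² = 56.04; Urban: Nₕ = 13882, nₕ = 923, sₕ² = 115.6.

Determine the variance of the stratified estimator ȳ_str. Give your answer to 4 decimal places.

Var(ȳ_str) = Σₕ Wₕ²(1 − fₕ)sₕ²/nₕ with Wₕ = Nₕ/N, N = 32379.
Rural: Wₕ = 0.20037679; term = 0.20037679²·(1 − 0.17077682)·379/1108 = 0.011388478.
Suburban: Wₕ = 0.37088854; term = 0.37088854²·(1 − 0.12032642)·56.04/1445 = 0.0046928714.
Urban: Wₕ = 0.42873467; term = 0.42873467²·(1 − 0.06648898)·115.6/923 = 0.021490811.
Sum = 0.03757216.

0.0376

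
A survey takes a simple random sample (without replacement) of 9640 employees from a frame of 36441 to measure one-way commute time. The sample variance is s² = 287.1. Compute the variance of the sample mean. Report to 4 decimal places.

Under SRS without replacement, Var(ȳ) = (1 − f)·s²/n with f = n/N = 9640/36441 = 0.26453720.
Var(ȳ) = (1 − 0.26453720)·287.1/9640 = 0.73546280·0.029782158 = 0.021903669.

0.0219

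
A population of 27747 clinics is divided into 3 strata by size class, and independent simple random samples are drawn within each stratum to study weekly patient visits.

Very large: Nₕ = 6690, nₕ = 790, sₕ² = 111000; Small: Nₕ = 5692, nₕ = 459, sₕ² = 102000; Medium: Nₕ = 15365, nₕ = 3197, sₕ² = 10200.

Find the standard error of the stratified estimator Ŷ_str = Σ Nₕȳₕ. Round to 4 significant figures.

113000

Var(Ŷ_str) = Σₕ Nₕ²(1 − fₕ)sₕ²/nₕ.
Very large: 6690²·(1 − 790/6690)·111000/790 = 5.5459253 × 10^9.
Small: 5692²·(1 − 459/5692)·102000/459 = 6.6191636 × 10^9.
Medium: 15365²·(1 − 3197/15365)·10200/3197 = 5.9649842 × 10^8.
Sum = 1.2761587 × 10^10.
SE = √(1.2761587 × 10^10) = 113000.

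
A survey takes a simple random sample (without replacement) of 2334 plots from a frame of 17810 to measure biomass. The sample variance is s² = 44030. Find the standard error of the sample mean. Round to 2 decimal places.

4.05

Under SRS without replacement, Var(ȳ) = (1 − f)·s²/n with f = n/N = 2334/17810 = 0.13104997.
Var(ȳ) = (1 − 0.13104997)·44030/2334 = 0.86895003·18.86461 = 16.392403.
SE(ȳ) = √(16.392403) = 4.05.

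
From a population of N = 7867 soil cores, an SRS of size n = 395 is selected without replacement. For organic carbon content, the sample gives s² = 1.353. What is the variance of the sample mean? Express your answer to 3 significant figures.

Under SRS without replacement, Var(ȳ) = (1 − f)·s²/n with f = n/N = 395/7867 = 0.05020974.
Var(ȳ) = (1 − 0.05020974)·1.353/395 = 0.94979026·0.0034253165 = 0.0032533322.

0.00325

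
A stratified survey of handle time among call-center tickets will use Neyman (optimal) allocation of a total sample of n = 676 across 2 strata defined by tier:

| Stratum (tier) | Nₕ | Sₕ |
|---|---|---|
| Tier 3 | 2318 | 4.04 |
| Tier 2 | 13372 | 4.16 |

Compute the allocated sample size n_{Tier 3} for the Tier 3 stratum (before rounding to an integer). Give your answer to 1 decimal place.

Neyman allocation: nₕ = n·NₕSₕ / Σⱼ NⱼSⱼ.
Σ NⱼSⱼ = 2318·4.04 + 13372·4.16 = 64992.24.
n_{Tier 3} = 676·2318·4.04 / 64992.24 = 97.4.

97.4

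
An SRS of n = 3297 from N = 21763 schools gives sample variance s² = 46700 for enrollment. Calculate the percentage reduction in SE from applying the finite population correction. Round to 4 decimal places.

7.8857

f = n/N = 3297/21763 = 0.15149566.
SE_no-fpc = √(s²/n) = 3.7635611; SE_fpc = √((1−f)s²/n) = 3.4667778.
Ratio = √(1−f) = 0.92114295. Reduction = 100·(1 − 0.92114295) = 7.8857%.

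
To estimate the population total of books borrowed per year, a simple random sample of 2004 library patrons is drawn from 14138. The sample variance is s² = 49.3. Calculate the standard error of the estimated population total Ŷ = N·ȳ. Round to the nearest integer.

2054

Var(Ŷ) = N²·Var(ȳ) = N²·(1 − n/N)·s²/n.
f = 2004/14138 = 0.14174565; Var(ȳ) = 0.85825435·49.3/2004 = 0.021113742.
Var(Ŷ) = 14138² · 0.021113742 = 4.220279 × 10^6.
SE(Ŷ) = √(4.220279 × 10^6) = 2054.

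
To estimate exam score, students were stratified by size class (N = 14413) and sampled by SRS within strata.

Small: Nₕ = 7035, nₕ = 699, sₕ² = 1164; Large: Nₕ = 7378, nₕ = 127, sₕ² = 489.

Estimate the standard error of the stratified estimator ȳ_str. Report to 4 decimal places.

Var(ȳ_str) = Σₕ Wₕ²(1 − fₕ)sₕ²/nₕ with Wₕ = Nₕ/N, N = 14413.
Small: Wₕ = 0.48810102; term = 0.48810102²·(1 − 0.09936034)·1164/699 = 0.35731093.
Large: Wₕ = 0.51189898; term = 0.51189898²·(1 − 0.01721334)·489/127 = 0.99159179.
Sum = 1.3489027.
SE = √(1.3489027) = 1.1614.

1.1614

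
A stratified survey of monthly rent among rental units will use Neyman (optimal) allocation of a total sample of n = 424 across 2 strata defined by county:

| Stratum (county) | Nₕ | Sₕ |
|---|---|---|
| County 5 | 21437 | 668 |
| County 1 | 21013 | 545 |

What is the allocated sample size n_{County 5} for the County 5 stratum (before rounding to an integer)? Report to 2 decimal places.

Neyman allocation: nₕ = n·NₕSₕ / Σⱼ NⱼSⱼ.
Σ NⱼSⱼ = 21437·668 + 21013·545 = 2.5772001 × 10^7.
n_{County 5} = 424·21437·668 / (2.5772001 × 10^7) = 235.59.

235.59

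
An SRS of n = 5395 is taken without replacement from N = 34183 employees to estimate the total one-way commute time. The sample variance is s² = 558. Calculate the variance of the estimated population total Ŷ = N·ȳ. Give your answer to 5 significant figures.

Var(Ŷ) = N²·Var(ȳ) = N²·(1 − n/N)·s²/n.
f = 5395/34183 = 0.15782699; Var(ȳ) = 0.84217301·558/5395 = 0.087105197.
Var(Ŷ) = 34183² · 0.087105197 = 1.0178046 × 10^8.

1.0178 × 10^8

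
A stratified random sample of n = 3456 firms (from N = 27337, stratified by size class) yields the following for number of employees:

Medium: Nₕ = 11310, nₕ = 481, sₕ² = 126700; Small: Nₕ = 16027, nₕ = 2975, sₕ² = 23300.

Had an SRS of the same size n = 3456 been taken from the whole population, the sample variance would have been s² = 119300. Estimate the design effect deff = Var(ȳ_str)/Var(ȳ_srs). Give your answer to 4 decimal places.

Var(ȳ_str) = Σ Wₕ²(1−fₕ)sₕ²/nₕ with Wₕ = Nₕ/27337:
  Medium: (11310/27337)²·(1−481/11310)·126700/481 = 43.169875
  Small: (16027/27337)²·(1−2975/16027)·23300/2975 = 2.1922827
  → Var(ȳ_str) = 45.362158.
Var(ȳ_srs) = (1 − 3456/27337)·119300/3456 = 30.155627.
deff = 45.362158 / 30.155627 = 1.5043.

1.5043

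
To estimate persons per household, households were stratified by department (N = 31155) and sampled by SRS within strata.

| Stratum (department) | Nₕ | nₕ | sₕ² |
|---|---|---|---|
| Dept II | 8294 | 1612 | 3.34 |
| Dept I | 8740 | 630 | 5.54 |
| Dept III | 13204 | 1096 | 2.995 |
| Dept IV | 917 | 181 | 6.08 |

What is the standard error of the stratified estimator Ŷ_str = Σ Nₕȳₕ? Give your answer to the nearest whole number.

Var(Ŷ_str) = Σₕ Nₕ²(1 − fₕ)sₕ²/nₕ.
Dept II: 8294²·(1 − 1612/8294)·3.34/1612 = 114829.09.
Dept I: 8740²·(1 − 630/8740)·5.54/630 = 623306.28.
Dept III: 13204²·(1 − 1096/13204)·2.995/1096 = 436882.05.
Dept IV: 917²·(1 − 181/917)·6.08/181 = 22671.077.
Sum = 1.1976885 × 10^6.
SE = √(1.1976885 × 10^6) = 1094.

1094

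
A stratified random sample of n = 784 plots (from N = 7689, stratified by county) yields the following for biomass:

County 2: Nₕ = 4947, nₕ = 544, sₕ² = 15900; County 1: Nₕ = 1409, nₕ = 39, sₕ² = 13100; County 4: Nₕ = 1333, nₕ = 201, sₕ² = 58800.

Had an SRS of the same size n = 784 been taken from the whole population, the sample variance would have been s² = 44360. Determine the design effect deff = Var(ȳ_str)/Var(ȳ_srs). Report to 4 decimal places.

Var(ȳ_str) = Σ Wₕ²(1−fₕ)sₕ²/nₕ with Wₕ = Nₕ/7689:
  County 2: (4947/7689)²·(1−544/4947)·15900/544 = 10.768348
  County 1: (1409/7689)²·(1−39/1409)·13100/39 = 10.96727
  County 4: (1333/7689)²·(1−201/1333)·58800/201 = 7.4665181
  → Var(ȳ_str) = 29.202136.
Var(ȳ_srs) = (1 − 784/7689)·44360/784 = 50.812352.
deff = 29.202136 / 50.812352 = 0.5747.

0.5747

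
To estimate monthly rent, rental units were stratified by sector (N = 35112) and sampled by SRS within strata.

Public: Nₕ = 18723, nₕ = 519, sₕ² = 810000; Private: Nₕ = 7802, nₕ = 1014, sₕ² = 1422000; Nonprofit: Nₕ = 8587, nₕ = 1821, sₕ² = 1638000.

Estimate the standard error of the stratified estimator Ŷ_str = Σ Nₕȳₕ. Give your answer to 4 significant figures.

Var(Ŷ_str) = Σₕ Nₕ²(1 − fₕ)sₕ²/nₕ.
Public: 18723²·(1 − 519/18723)·810000/519 = 5.3193666 × 10^11.
Private: 7802²·(1 − 1014/7802)·1422000/1014 = 7.4269315 × 10^10.
Nonprofit: 8587²·(1 − 1821/8587)·1638000/1821 = 5.2260963 × 10^10.
Sum = 6.5846694 × 10^11.
SE = √(6.5846694 × 10^11) = 811500.

811500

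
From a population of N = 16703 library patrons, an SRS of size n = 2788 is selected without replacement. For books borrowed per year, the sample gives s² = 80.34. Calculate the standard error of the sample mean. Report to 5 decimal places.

Under SRS without replacement, Var(ȳ) = (1 − f)·s²/n with f = n/N = 2788/16703 = 0.16691612.
Var(ȳ) = (1 − 0.16691612)·80.34/2788 = 0.83308388·0.028816356 = 0.024006441.
SE(ȳ) = √(0.024006441) = 0.15494.

0.15494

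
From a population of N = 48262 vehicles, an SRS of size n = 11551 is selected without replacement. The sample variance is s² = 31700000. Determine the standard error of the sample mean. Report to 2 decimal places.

Under SRS without replacement, Var(ȳ) = (1 − f)·s²/n with f = n/N = 11551/48262 = 0.23933944.
Var(ȳ) = (1 − 0.23933944)·31700000/11551 = 0.76066056·2744.3511 = 2087.5197.
SE(ȳ) = √(2087.5197) = 45.69.

45.69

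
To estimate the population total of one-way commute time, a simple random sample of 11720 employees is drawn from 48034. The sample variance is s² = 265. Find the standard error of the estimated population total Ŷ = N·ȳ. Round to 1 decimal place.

Var(Ŷ) = N²·Var(ȳ) = N²·(1 − n/N)·s²/n.
f = 11720/48034 = 0.24399384; Var(ȳ) = 0.75600616·265/11720 = 0.017093996.
Var(Ŷ) = 48034² · 0.017093996 = 3.9440381 × 10^7.
SE(Ŷ) = √(3.9440381 × 10^7) = 6280.2.

6280.2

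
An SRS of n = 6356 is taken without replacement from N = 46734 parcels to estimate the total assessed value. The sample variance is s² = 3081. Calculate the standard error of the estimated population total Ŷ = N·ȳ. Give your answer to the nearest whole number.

Var(Ŷ) = N²·Var(ȳ) = N²·(1 − n/N)·s²/n.
f = 6356/46734 = 0.13600377; Var(ȳ) = 0.86399623·3081/6356 = 0.41881252.
Var(Ŷ) = 46734² · 0.41881252 = 9.147145 × 10^8.
SE(Ŷ) = √(9.147145 × 10^8) = 30244.

30244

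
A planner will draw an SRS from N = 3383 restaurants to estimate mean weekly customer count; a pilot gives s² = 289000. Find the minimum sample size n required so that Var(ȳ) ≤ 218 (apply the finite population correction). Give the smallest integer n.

Without fpc, n₀ = s²/D = 289000/218 = 1325.6881.
With fpc, (1 − n/N)·s²/n ≤ D requires n ≥ n₀/(1 + n₀/N) = 1325.6881/(1 + 1325.6881/3383) = 952.4527.
Rounding up, n = 953.

953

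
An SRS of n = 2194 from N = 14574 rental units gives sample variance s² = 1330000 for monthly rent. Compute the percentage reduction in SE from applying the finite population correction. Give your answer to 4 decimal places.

f = n/N = 2194/14574 = 0.15054206.
SE_no-fpc = √(s²/n) = 24.621103; SE_fpc = √((1−f)s²/n) = 22.692296.
Ratio = √(1−f) = 0.92166042. Reduction = 100·(1 − 0.92166042) = 7.8340%.

7.8340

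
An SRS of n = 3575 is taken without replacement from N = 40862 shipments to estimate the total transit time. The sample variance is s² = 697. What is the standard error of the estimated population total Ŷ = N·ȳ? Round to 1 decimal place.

Var(Ŷ) = N²·Var(ȳ) = N²·(1 − n/N)·s²/n.
f = 3575/40862 = 0.08748960; Var(ȳ) = 0.91251040·697/3575 = 0.17790762.
Var(Ŷ) = 40862² · 0.17790762 = 2.9705289 × 10^8.
SE(Ŷ) = √(2.9705289 × 10^8) = 17235.2.

17235.2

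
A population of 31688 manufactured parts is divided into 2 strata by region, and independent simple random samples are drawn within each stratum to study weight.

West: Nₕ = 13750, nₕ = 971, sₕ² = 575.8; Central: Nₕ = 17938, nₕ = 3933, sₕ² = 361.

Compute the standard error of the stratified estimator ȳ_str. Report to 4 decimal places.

Var(ȳ_str) = Σₕ Wₕ²(1 − fₕ)sₕ²/nₕ with Wₕ = Nₕ/N, N = 31688.
West: Wₕ = 0.43391820; term = 0.43391820²·(1 − 0.07061818)·575.8/971 = 0.10376774.
Central: Wₕ = 0.56608180; term = 0.56608180²·(1 − 0.21925521)·361/3933 = 0.022964169.
Sum = 0.12673191.
SE = √(0.12673191) = 0.3560.

0.3560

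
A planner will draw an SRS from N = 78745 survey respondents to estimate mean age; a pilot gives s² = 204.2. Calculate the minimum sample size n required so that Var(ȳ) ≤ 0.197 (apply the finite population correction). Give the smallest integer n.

Without fpc, n₀ = s²/D = 204.2/0.197 = 1036.5482.
With fpc, (1 − n/N)·s²/n ≤ D requires n ≥ n₀/(1 + n₀/N) = 1036.5482/(1 + 1036.5482/78745) = 1023.0810.
Rounding up, n = 1024.

1024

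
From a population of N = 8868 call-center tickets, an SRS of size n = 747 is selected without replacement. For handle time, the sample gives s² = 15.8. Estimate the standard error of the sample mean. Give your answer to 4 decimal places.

Under SRS without replacement, Var(ȳ) = (1 − f)·s²/n with f = n/N = 747/8868 = 0.08423545.
Var(ȳ) = (1 − 0.08423545)·15.8/747 = 0.91576455·0.021151272 = 0.019369585.
SE(ȳ) = √(0.019369585) = 0.1392.

0.1392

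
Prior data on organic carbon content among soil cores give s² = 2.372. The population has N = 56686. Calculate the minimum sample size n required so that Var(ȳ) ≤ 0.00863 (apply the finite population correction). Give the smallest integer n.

274

Without fpc, n₀ = s²/D = 2.372/0.00863 = 274.8552.
With fpc, (1 − n/N)·s²/n ≤ D requires n ≥ n₀/(1 + n₀/N) = 274.8552/(1 + 274.8552/56686) = 273.5289.
Rounding up, n = 274.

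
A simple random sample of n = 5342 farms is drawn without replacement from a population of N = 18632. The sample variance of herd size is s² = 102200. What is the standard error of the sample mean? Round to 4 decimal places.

3.6941

Under SRS without replacement, Var(ȳ) = (1 − f)·s²/n with f = n/N = 5342/18632 = 0.28671103.
Var(ȳ) = (1 − 0.28671103)·102200/5342 = 0.71328897·19.131411 = 13.646225.
SE(ȳ) = √(13.646225) = 3.6941.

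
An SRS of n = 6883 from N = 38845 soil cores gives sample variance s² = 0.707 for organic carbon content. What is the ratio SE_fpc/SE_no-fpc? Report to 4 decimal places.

f = n/N = 6883/38845 = 0.17719140.
SE_no-fpc = √(s²/n) = 0.010134932; SE_fpc = √((1−f)s²/n) = 0.0091932746.
Ratio = √(1−f) = 0.90708798.

0.9071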